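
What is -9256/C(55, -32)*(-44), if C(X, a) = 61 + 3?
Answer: 12727/2 ≈ 6363.5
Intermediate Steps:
C(X, a) = 64
-9256/C(55, -32)*(-44) = -9256/64*(-44) = -9256*1/64*(-44) = -1157/8*(-44) = 12727/2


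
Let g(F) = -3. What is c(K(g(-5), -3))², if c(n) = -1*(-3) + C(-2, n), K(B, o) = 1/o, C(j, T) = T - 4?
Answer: 16/9 ≈ 1.7778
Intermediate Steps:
C(j, T) = -4 + T
c(n) = -1 + n (c(n) = -1*(-3) + (-4 + n) = 3 + (-4 + n) = -1 + n)
c(K(g(-5), -3))² = (-1 + 1/(-3))² = (-1 - ⅓)² = (-4/3)² = 16/9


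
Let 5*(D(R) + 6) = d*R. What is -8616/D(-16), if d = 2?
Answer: 21540/31 ≈ 694.84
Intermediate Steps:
D(R) = -6 + 2*R/5 (D(R) = -6 + (2*R)/5 = -6 + 2*R/5)
-8616/D(-16) = -8616/(-6 + (2/5)*(-16)) = -8616/(-6 - 32/5) = -8616/(-62/5) = -8616*(-5/62) = 21540/31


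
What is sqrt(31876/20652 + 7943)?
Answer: sqrt(211774271514)/5163 ≈ 89.132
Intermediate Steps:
sqrt(31876/20652 + 7943) = sqrt(31876*(1/20652) + 7943) = sqrt(7969/5163 + 7943) = sqrt(41017678/5163) = sqrt(211774271514)/5163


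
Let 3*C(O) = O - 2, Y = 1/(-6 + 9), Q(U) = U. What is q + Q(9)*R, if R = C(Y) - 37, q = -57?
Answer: -395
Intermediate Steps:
Y = ⅓ (Y = 1/3 = ⅓ ≈ 0.33333)
C(O) = -⅔ + O/3 (C(O) = (O - 2)/3 = (-2 + O)/3 = -⅔ + O/3)
R = -338/9 (R = (-⅔ + (⅓)*(⅓)) - 37 = (-⅔ + ⅑) - 37 = -5/9 - 37 = -338/9 ≈ -37.556)
q + Q(9)*R = -57 + 9*(-338/9) = -57 - 338 = -395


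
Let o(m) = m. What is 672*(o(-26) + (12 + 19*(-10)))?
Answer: -137088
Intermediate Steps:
672*(o(-26) + (12 + 19*(-10))) = 672*(-26 + (12 + 19*(-10))) = 672*(-26 + (12 - 190)) = 672*(-26 - 178) = 672*(-204) = -137088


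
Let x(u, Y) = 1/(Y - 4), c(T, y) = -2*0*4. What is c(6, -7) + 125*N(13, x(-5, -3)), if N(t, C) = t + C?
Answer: 11250/7 ≈ 1607.1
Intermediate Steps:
c(T, y) = 0 (c(T, y) = 0*4 = 0)
x(u, Y) = 1/(-4 + Y)
N(t, C) = C + t
c(6, -7) + 125*N(13, x(-5, -3)) = 0 + 125*(1/(-4 - 3) + 13) = 0 + 125*(1/(-7) + 13) = 0 + 125*(-⅐ + 13) = 0 + 125*(90/7) = 0 + 11250/7 = 11250/7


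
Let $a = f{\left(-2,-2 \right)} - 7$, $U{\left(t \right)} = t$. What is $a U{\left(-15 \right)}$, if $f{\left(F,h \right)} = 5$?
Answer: $30$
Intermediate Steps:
$a = -2$ ($a = 5 - 7 = -2$)
$a U{\left(-15 \right)} = \left(-2\right) \left(-15\right) = 30$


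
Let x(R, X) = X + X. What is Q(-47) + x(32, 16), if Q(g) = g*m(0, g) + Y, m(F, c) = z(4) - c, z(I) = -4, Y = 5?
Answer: -1984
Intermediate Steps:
x(R, X) = 2*X
m(F, c) = -4 - c
Q(g) = 5 + g*(-4 - g) (Q(g) = g*(-4 - g) + 5 = 5 + g*(-4 - g))
Q(-47) + x(32, 16) = (5 - 1*(-47)*(4 - 47)) + 2*16 = (5 - 1*(-47)*(-43)) + 32 = (5 - 2021) + 32 = -2016 + 32 = -1984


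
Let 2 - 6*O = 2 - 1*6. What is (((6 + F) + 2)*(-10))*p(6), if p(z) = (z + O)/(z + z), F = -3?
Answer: -175/6 ≈ -29.167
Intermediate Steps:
O = 1 (O = ⅓ - (2 - 1*6)/6 = ⅓ - (2 - 6)/6 = ⅓ - ⅙*(-4) = ⅓ + ⅔ = 1)
p(z) = (1 + z)/(2*z) (p(z) = (z + 1)/(z + z) = (1 + z)/((2*z)) = (1 + z)*(1/(2*z)) = (1 + z)/(2*z))
(((6 + F) + 2)*(-10))*p(6) = (((6 - 3) + 2)*(-10))*((½)*(1 + 6)/6) = ((3 + 2)*(-10))*((½)*(⅙)*7) = (5*(-10))*(7/12) = -50*7/12 = -175/6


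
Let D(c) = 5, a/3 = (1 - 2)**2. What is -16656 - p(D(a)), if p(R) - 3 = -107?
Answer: -16552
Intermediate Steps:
a = 3 (a = 3*(1 - 2)**2 = 3*(-1)**2 = 3*1 = 3)
p(R) = -104 (p(R) = 3 - 107 = -104)
-16656 - p(D(a)) = -16656 - 1*(-104) = -16656 + 104 = -16552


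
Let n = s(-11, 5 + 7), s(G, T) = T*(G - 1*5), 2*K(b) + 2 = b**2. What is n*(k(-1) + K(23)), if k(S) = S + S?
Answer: -50208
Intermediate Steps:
k(S) = 2*S
K(b) = -1 + b**2/2
s(G, T) = T*(-5 + G) (s(G, T) = T*(G - 5) = T*(-5 + G))
n = -192 (n = (5 + 7)*(-5 - 11) = 12*(-16) = -192)
n*(k(-1) + K(23)) = -192*(2*(-1) + (-1 + (1/2)*23**2)) = -192*(-2 + (-1 + (1/2)*529)) = -192*(-2 + (-1 + 529/2)) = -192*(-2 + 527/2) = -192*523/2 = -50208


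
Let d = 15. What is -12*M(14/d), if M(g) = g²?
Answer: -784/75 ≈ -10.453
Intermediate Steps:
-12*M(14/d) = -12*(14/15)² = -12*196/225 = -784/75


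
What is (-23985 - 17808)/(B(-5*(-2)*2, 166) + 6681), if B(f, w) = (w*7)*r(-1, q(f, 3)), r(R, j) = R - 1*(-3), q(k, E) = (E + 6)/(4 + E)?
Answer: -41793/9005 ≈ -4.6411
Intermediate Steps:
q(k, E) = (6 + E)/(4 + E)
r(R, j) = 3 + R (r(R, j) = R + 3 = 3 + R)
B(f, w) = 14*w (B(f, w) = (w*7)*(3 - 1) = (7*w)*2 = 14*w)
(-23985 - 17808)/(B(-5*(-2)*2, 166) + 6681) = (-23985 - 17808)/(14*166 + 6681) = -41793/(2324 + 6681) = -41793/9005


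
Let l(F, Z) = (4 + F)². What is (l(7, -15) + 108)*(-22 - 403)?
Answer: -97325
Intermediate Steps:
(l(7, -15) + 108)*(-22 - 403) = ((4 + 7)² + 108)*(-22 - 403) = (11² + 108)*(-425) = (121 + 108)*(-425) = 229*(-425) = -97325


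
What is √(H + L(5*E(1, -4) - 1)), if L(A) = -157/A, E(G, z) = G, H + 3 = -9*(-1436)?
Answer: √51527/2 ≈ 113.50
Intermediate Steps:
H = 12921 (H = -3 - 9*(-1436) = -3 + 12924 = 12921)
√(H + L(5*E(1, -4) - 1)) = √(12921 - 157/(5*1 - 1)) = √(12921 - 157/(5 - 1)) = √(12921 - 157/4) = √(51527/4) = √51527/2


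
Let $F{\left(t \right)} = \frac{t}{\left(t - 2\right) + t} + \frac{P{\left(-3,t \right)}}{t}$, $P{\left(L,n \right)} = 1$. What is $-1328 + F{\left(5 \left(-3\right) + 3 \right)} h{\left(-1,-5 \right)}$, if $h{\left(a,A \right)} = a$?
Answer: $- \frac{207227}{156} \approx -1328.4$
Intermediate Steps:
$F{\left(t \right)} = \frac{1}{t} + \frac{t}{-2 + 2 t}$ ($F{\left(t \right)} = \frac{t}{\left(t - 2\right) + t} + 1 \frac{1}{t} = \frac{t}{\left(-2 + t\right) + t} + \frac{1}{t} = \frac{t}{-2 + 2 t} + \frac{1}{t} = \frac{1}{t} + \frac{t}{-2 + 2 t}$)
$-1328 + F{\left(5 \left(-3\right) + 3 \right)} h{\left(-1,-5 \right)} = -1328 + \frac{-1 + \left(5 \left(-3\right) + 3\right) + \frac{\left(5 \left(-3\right) + 3\right)^{2}}{2}}{\left(5 \left(-3\right) + 3\right) \left(-1 + \left(5 \left(-3\right) + 3\right)\right)} \left(-1\right) = -1328 + \frac{-1 + \left(-15 + 3\right) + \frac{\left(-15 + 3\right)^{2}}{2}}{\left(-15 + 3\right) \left(-1 + \left(-15 + 3\right)\right)} \left(-1\right) = -1328 + \frac{-1 - 12 + \frac{\left(-12\right)^{2}}{2}}{\left(-12\right) \left(-1 - 12\right)} \left(-1\right) = -1328 + - \frac{-1 - 12 + \frac{1}{2} \cdot 144}{12 \left(-13\right)} \left(-1\right) = -1328 + \left(- \frac{1}{12}\right) \left(- \frac{1}{13}\right) \left(-1 - 12 + 72\right) \left(-1\right) = -1328 + \left(- \frac{1}{12}\right) \left(- \frac{1}{13}\right) 59 \left(-1\right) = -1328 + \frac{59}{156} \left(-1\right) = -1328 - \frac{59}{156} = - \frac{207227}{156}$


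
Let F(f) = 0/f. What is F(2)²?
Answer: 0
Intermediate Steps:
F(f) = 0
F(2)² = 0² = 0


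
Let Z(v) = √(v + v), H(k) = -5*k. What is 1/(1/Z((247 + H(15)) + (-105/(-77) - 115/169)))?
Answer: 2*√1765599/143 ≈ 18.584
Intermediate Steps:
Z(v) = √2*√v (Z(v) = √(2*v) = √2*√v)
1/(1/Z((247 + H(15)) + (-105/(-77) - 115/169))) = 1/(1/(√2*√((247 - 5*15) + (-105/(-77) - 115/169)))) = 1/(1/(√2*√((247 - 75) + (-105*(-1/77) - 115*1/169)))) = 1/(1/(√2*√(172 + (15/11 - 115/169)))) = 1/(1/(√2*√(172 + 1270/1859))) = 1/(1/(√2*√(321018/1859))) = 1/(1/(√2*(√3531198/143))) = 1/(1/(2*√1765599/143)) = 1/(13*√1765599/321018) = 2*√1765599/143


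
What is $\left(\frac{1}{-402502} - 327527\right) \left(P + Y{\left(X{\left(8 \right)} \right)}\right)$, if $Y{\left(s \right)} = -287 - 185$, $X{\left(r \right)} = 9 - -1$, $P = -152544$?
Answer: $\frac{10086070492637940}{201251} \approx 5.0117 \cdot 10^{10}$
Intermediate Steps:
$X{\left(r \right)} = 10$ ($X{\left(r \right)} = 9 + 1 = 10$)
$Y{\left(s \right)} = -472$ ($Y{\left(s \right)} = -287 - 185 = -472$)
$\left(\frac{1}{-402502} - 327527\right) \left(P + Y{\left(X{\left(8 \right)} \right)}\right) = \left(\frac{1}{-402502} - 327527\right) \left(-152544 - 472\right) = \left(- \frac{1}{402502} - 327527\right) \left(-153016\right) = \left(- \frac{131830272555}{402502}\right) \left(-153016\right) = \frac{10086070492637940}{201251}$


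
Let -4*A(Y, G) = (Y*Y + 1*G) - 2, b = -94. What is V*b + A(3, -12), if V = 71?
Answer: -26691/4 ≈ -6672.8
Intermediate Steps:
A(Y, G) = ½ - G/4 - Y²/4 (A(Y, G) = -((Y*Y + 1*G) - 2)/4 = -((Y² + G) - 2)/4 = -((G + Y²) - 2)/4 = -(-2 + G + Y²)/4 = ½ - G/4 - Y²/4)
V*b + A(3, -12) = 71*(-94) + (½ - ¼*(-12) - ¼*3²) = -6674 + (½ + 3 - ¼*9) = -6674 + (½ + 3 - 9/4) = -6674 + 5/4 = -26691/4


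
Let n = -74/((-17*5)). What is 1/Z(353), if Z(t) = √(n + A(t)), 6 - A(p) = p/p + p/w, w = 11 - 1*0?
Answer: -I*√636735/4086 ≈ -0.19529*I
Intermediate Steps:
n = 74/85 (n = -74/(-85) = -74*(-1/85) = 74/85 ≈ 0.87059)
w = 11 (w = 11 + 0 = 11)
A(p) = 5 - p/11 (A(p) = 6 - (p/p + p/11) = 6 - (1 + p*(1/11)) = 6 - (1 + p/11) = 6 + (-1 - p/11) = 5 - p/11)
Z(t) = √(499/85 - t/11) (Z(t) = √(74/85 + (5 - t/11)) = √(499/85 - t/11))
1/Z(353) = 1/(√(5132215 - 79475*353)/935) = 1/(√(5132215 - 28054675)/935) = 1/(√(-22922460)/935) = 1/((6*I*√636735)/935) = 1/(6*I*√636735/935) = -I*√636735/4086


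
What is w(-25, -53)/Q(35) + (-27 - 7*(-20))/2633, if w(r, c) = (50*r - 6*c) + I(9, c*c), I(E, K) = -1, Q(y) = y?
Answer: -2452634/92155 ≈ -26.614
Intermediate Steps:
w(r, c) = -1 - 6*c + 50*r (w(r, c) = (50*r - 6*c) - 1 = (-6*c + 50*r) - 1 = -1 - 6*c + 50*r)
w(-25, -53)/Q(35) + (-27 - 7*(-20))/2633 = (-1 - 6*(-53) + 50*(-25))/35 + (-27 - 7*(-20))/2633 = (-1 + 318 - 1250)*(1/35) + (-27 + 140)*(1/2633) = -933*1/35 + 113*(1/2633) = -933/35 + 113/2633 = -2452634/92155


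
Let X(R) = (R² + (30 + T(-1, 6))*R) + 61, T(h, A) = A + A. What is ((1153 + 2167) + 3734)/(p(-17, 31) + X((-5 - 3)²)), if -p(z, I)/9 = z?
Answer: 3527/3499 ≈ 1.0080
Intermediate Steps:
T(h, A) = 2*A
p(z, I) = -9*z
X(R) = 61 + R² + 42*R (X(R) = (R² + (30 + 2*6)*R) + 61 = (R² + (30 + 12)*R) + 61 = (R² + 42*R) + 61 = 61 + R² + 42*R)
((1153 + 2167) + 3734)/(p(-17, 31) + X((-5 - 3)²)) = ((1153 + 2167) + 3734)/(-9*(-17) + (61 + ((-5 - 3)²)² + 42*(-5 - 3)²)) = (3320 + 3734)/(153 + (61 + ((-8)²)² + 42*(-8)²)) = 7054/(153 + (61 + 64² + 42*64)) = 7054/(153 + (61 + 4096 + 2688)) = 7054/(153 + 6845) = 7054/6998 = 7054*(1/6998) = 3527/3499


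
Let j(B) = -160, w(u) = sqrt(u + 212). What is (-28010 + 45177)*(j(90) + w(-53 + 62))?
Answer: -2746720 + 17167*sqrt(221) ≈ -2.4915e+6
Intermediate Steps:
w(u) = sqrt(212 + u)
(-28010 + 45177)*(j(90) + w(-53 + 62)) = (-28010 + 45177)*(-160 + sqrt(212 + (-53 + 62))) = 17167*(-160 + sqrt(212 + 9)) = 17167*(-160 + sqrt(221)) = -2746720 + 17167*sqrt(221)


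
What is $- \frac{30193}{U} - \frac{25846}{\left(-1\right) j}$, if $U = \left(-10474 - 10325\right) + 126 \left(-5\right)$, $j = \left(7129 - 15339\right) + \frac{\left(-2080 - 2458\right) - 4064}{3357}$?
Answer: $- \frac{513439784521}{295394179194} \approx -1.7382$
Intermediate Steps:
$j = - \frac{27569572}{3357}$ ($j = -8210 + \left(-4538 - 4064\right) \frac{1}{3357} = -8210 - \frac{8602}{3357} = - \frac{27569572}{3357} \approx -8212.6$)
$U = -21429$ ($U = -20799 - 630 = -21429$)
$- \frac{30193}{U} - \frac{25846}{\left(-1\right) j} = - \frac{30193}{-21429} - \frac{25846}{\left(-1\right) \left(- \frac{27569572}{3357}\right)} = \left(-30193\right) \left(- \frac{1}{21429}\right) - \frac{25846}{\frac{27569572}{3357}} = \frac{30193}{21429} - \frac{43382511}{13784786} = - \frac{513439784521}{295394179194}$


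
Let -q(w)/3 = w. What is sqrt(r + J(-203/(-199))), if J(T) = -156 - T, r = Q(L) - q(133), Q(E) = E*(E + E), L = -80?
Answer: sqrt(516475446)/199 ≈ 114.20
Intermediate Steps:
q(w) = -3*w
Q(E) = 2*E**2 (Q(E) = E*(2*E) = 2*E**2)
r = 13199 (r = 2*(-80)**2 - (-3)*133 = 2*6400 - 1*(-399) = 12800 + 399 = 13199)
sqrt(r + J(-203/(-199))) = sqrt(13199 + (-156 - (-203)/(-199))) = sqrt(13199 + (-156 - (-203)*(-1)/199)) = sqrt(13199 + (-156 - 1*203/199)) = sqrt(13199 + (-156 - 203/199)) = sqrt(13199 - 31247/199) = sqrt(2595354/199) = sqrt(516475446)/199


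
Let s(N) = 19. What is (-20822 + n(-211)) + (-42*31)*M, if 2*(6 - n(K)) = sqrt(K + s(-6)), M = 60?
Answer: -98936 - 4*I*sqrt(3) ≈ -98936.0 - 6.9282*I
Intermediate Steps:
n(K) = 6 - sqrt(19 + K)/2 (n(K) = 6 - sqrt(K + 19)/2 = 6 - sqrt(19 + K)/2)
(-20822 + n(-211)) + (-42*31)*M = (-20822 + (6 - sqrt(19 - 211)/2)) - 42*31*60 = (-20822 + (6 - 4*I*sqrt(3))) - 1302*60 = (-20822 + (6 - 4*I*sqrt(3))) - 78120 = (-20816 - 4*I*sqrt(3)) - 78120 = -98936 - 4*I*sqrt(3)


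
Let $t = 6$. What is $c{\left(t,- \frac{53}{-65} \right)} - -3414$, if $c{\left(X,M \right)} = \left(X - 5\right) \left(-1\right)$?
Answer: $3413$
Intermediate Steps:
$c{\left(X,M \right)} = 5 - X$ ($c{\left(X,M \right)} = \left(-5 + X\right) \left(-1\right) = 5 - X$)
$c{\left(t,- \frac{53}{-65} \right)} - -3414 = \left(5 - 6\right) - -3414 = \left(5 - 6\right) + 3414 = -1 + 3414 = 3413$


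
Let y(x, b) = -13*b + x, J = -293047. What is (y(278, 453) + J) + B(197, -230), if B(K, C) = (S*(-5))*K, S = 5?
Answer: -303583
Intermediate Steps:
B(K, C) = -25*K (B(K, C) = (5*(-5))*K = -25*K)
y(x, b) = x - 13*b
(y(278, 453) + J) + B(197, -230) = ((278 - 13*453) - 293047) - 25*197 = ((278 - 5889) - 293047) - 4925 = (-5611 - 293047) - 4925 = -298658 - 4925 = -303583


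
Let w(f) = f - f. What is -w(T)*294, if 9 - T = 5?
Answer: 0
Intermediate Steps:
T = 4 (T = 9 - 1*5 = 9 - 5 = 4)
w(f) = 0
-w(T)*294 = -0*294 = -1*0 = 0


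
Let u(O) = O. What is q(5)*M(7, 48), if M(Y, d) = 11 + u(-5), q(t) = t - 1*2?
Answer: 18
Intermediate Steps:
q(t) = -2 + t (q(t) = t - 2 = -2 + t)
M(Y, d) = 6 (M(Y, d) = 11 - 5 = 6)
q(5)*M(7, 48) = (-2 + 5)*6 = 3*6 = 18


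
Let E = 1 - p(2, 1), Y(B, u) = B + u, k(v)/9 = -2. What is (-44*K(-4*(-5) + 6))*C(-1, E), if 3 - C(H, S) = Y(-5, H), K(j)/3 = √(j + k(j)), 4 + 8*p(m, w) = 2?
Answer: -2376*√2 ≈ -3360.2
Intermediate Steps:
p(m, w) = -¼ (p(m, w) = -½ + (⅛)*2 = -½ + ¼ = -¼)
k(v) = -18 (k(v) = 9*(-2) = -18)
K(j) = 3*√(-18 + j) (K(j) = 3*√(j - 18) = 3*√(-18 + j))
E = 5/4 (E = 1 - 1*(-¼) = 1 + ¼ = 5/4 ≈ 1.2500)
C(H, S) = 8 - H (C(H, S) = 3 - (-5 + H) = 3 + (5 - H) = 8 - H)
(-44*K(-4*(-5) + 6))*C(-1, E) = (-132*√(-18 + (-4*(-5) + 6)))*(8 - 1*(-1)) = (-132*√(-18 + (20 + 6)))*(8 + 1) = -132*√(-18 + 26)*9 = -132*√8*9 = -132*2*√2*9 = -264*√2*9 = -2376*√2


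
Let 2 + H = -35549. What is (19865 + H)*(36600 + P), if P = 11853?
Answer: -760033758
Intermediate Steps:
H = -35551 (H = -2 - 35549 = -35551)
(19865 + H)*(36600 + P) = (19865 - 35551)*(36600 + 11853) = -15686*48453 = -760033758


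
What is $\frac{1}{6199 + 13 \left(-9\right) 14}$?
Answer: $\frac{1}{4561} \approx 0.00021925$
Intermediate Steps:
$\frac{1}{6199 + 13 \left(-9\right) 14} = \frac{1}{6199 - 1638} = \frac{1}{4561}$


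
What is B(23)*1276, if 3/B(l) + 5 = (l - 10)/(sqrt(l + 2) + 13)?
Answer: -6264/7 ≈ -894.86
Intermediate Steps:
B(l) = 3/(-5 + (-10 + l)/(13 + sqrt(2 + l))) (B(l) = 3/(-5 + (l - 10)/(sqrt(l + 2) + 13)) = 3/(-5 + (-10 + l)/(sqrt(2 + l) + 13)) = 3/(-5 + (-10 + l)/(13 + sqrt(2 + l))))
B(23)*1276 = (3*(13 + sqrt(2 + 23))/(-75 + 23 - 5*sqrt(2 + 23)))*1276 = (3*(13 + sqrt(25))/(-75 + 23 - 5*sqrt(25)))*1276 = (3*(13 + 5)/(-75 + 23 - 5*5))*1276 = (3*18/(-75 + 23 - 25))*1276 = (3*18/(-77))*1276 = (3*(-1/77)*18)*1276 = -54/77*1276 = -6264/7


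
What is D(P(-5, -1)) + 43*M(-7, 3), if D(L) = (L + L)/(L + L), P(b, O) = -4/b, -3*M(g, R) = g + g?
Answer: 605/3 ≈ 201.67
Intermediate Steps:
M(g, R) = -2*g/3 (M(g, R) = -(g + g)/3 = -2*g/3)
D(L) = 1 (D(L) = (2*L)/((2*L)) = (2*L)*(1/(2*L)) = 1)
D(P(-5, -1)) + 43*M(-7, 3) = 1 + 43*(-⅔*(-7)) = 1 + 43*(14/3) = 1 + 602/3 = 605/3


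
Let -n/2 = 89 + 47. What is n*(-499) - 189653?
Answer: -53925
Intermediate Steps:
n = -272 (n = -2*(89 + 47) = -2*136 = -272)
n*(-499) - 189653 = -272*(-499) - 189653 = 135728 - 189653 = -53925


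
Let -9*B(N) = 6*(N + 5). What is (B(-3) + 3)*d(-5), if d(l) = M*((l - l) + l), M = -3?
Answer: 25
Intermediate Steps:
B(N) = -10/3 - 2*N/3 (B(N) = -2*(N + 5)/3 = -2*(5 + N)/3 = -(30 + 6*N)/9 = -10/3 - 2*N/3)
d(l) = -3*l (d(l) = -3*((l - l) + l) = -3*(0 + l) = -3*l)
(B(-3) + 3)*d(-5) = ((-10/3 - 2/3*(-3)) + 3)*(-3*(-5)) = ((-10/3 + 2) + 3)*15 = (-4/3 + 3)*15 = (5/3)*15 = 25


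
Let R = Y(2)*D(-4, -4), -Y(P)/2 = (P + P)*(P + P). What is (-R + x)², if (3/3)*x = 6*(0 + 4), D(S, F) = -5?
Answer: 18496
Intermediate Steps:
Y(P) = -8*P² (Y(P) = -2*(P + P)*(P + P) = -2*2*P*2*P = -8*P²)
x = 24 (x = 6*(0 + 4) = 6*4 = 24)
R = 160 (R = -8*2²*(-5) = -8*4*(-5) = -32*(-5) = 160)
(-R + x)² = (-1*160 + 24)² = (-160 + 24)² = (-136)² = 18496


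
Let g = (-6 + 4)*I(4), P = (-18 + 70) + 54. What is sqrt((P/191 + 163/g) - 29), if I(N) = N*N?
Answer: I*sqrt(78305798)/1528 ≈ 5.7913*I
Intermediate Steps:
I(N) = N**2
P = 106 (P = 52 + 54 = 106)
g = -32 (g = (-6 + 4)*4**2 = -2*16 = -32)
sqrt((P/191 + 163/g) - 29) = sqrt((106/191 + 163/(-32)) - 29) = sqrt((106*(1/191) + 163*(-1/32)) - 29) = sqrt((106/191 - 163/32) - 29) = sqrt(-27741/6112 - 29) = sqrt(-204989/6112) = I*sqrt(78305798)/1528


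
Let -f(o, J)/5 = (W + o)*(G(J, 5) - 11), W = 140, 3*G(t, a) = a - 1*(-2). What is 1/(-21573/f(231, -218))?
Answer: -48230/64719 ≈ -0.74522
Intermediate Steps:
G(t, a) = ⅔ + a/3 (G(t, a) = (a - 1*(-2))/3 = (a + 2)/3 = (2 + a)/3 = ⅔ + a/3)
f(o, J) = 18200/3 + 130*o/3 (f(o, J) = -5*(140 + o)*((⅔ + (⅓)*5) - 11) = -5*(140 + o)*((⅔ + 5/3) - 11) = -5*(140 + o)*(7/3 - 11) = -5*(140 + o)*(-26)/3 = -5*(-3640/3 - 26*o/3) = 18200/3 + 130*o/3)
1/(-21573/f(231, -218)) = 1/(-21573/(18200/3 + (130/3)*231)) = 1/(-21573/(18200/3 + 10010)) = 1/(-21573/48230/3) = 1/(-21573*3/48230) = 1/(-64719/48230) = -48230/64719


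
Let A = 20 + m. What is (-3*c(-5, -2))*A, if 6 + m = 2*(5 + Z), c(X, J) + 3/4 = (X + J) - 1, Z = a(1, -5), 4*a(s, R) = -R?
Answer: 5565/8 ≈ 695.63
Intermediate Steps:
a(s, R) = -R/4 (a(s, R) = (-R)/4 = -R/4)
Z = 5/4 (Z = -1/4*(-5) = 5/4 ≈ 1.2500)
c(X, J) = -7/4 + J + X (c(X, J) = -3/4 + ((X + J) - 1) = -3/4 + ((J + X) - 1) = -3/4 + (-1 + J + X) = -7/4 + J + X)
m = 13/2 (m = -6 + 2*(5 + 5/4) = -6 + 2*(25/4) = -6 + 25/2 = 13/2 ≈ 6.5000)
A = 53/2 (A = 20 + 13/2 = 53/2 ≈ 26.500)
(-3*c(-5, -2))*A = -3*(-7/4 - 2 - 5)*(53/2) = -3*(-35/4)*(53/2) = (105/4)*(53/2) = 5565/8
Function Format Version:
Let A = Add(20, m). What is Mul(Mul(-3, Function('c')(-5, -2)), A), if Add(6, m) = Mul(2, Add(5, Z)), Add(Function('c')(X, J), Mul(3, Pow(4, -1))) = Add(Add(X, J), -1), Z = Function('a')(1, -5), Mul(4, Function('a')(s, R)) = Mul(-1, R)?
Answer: Rational(5565, 8) ≈ 695.63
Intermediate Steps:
Function('a')(s, R) = Mul(Rational(-1, 4), R) (Function('a')(s, R) = Mul(Rational(1, 4), Mul(-1, R)) = Mul(Rational(-1, 4), R))
Z = Rational(5, 4) (Z = Mul(Rational(-1, 4), -5) = Rational(5, 4) ≈ 1.2500)
Function('c')(X, J) = Add(Rational(-7, 4), J, X) (Function('c')(X, J) = Add(Rational(-3, 4), Add(Add(X, J), -1)) = Add(Rational(-3, 4), Add(Add(J, X), -1)) = Add(Rational(-3, 4), Add(-1, J, X)) = Add(Rational(-7, 4), J, X))
m = Rational(13, 2) (m = Add(-6, Mul(2, Add(5, Rational(5, 4)))) = Add(-6, Mul(2, Rational(25, 4))) = Add(-6, Rational(25, 2)) = Rational(13, 2) ≈ 6.5000)
A = Rational(53, 2) (A = Add(20, Rational(13, 2)) = Rational(53, 2) ≈ 26.500)
Mul(Mul(-3, Function('c')(-5, -2)), A) = Mul(Mul(-3, Add(Rational(-7, 4), -2, -5)), Rational(53, 2)) = Mul(Mul(-3, Rational(-35, 4)), Rational(53, 2)) = Mul(Rational(105, 4), Rational(53, 2)) = Rational(5565, 8)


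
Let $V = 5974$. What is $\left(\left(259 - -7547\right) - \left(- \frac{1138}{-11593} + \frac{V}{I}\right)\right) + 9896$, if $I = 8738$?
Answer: $\frac{896563460321}{50649817} \approx 17701.0$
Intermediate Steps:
$\left(\left(259 - -7547\right) - \left(- \frac{1138}{-11593} + \frac{V}{I}\right)\right) + 9896 = \left(\left(259 - -7547\right) - \left(- \frac{1138}{-11593} + \frac{5974}{8738}\right)\right) + 9896 = \left(\left(259 + 7547\right) - \left(\left(-1138\right) \left(- \frac{1}{11593}\right) + 5974 \cdot \frac{1}{8738}\right)\right) + 9896 = \left(7806 - \left(\frac{1138}{11593} + \frac{2987}{4369}\right)\right) + 9896 = \left(7806 - \frac{39600213}{50649817}\right) + 9896 = \frac{395332871289}{50649817} + 9896 = \frac{896563460321}{50649817}$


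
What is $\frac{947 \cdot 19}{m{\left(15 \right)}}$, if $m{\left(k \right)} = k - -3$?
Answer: $\frac{17993}{18} \approx 999.61$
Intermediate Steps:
$m{\left(k \right)} = 3 + k$ ($m{\left(k \right)} = k + 3 = 3 + k$)
$\frac{947 \cdot 19}{m{\left(15 \right)}} = \frac{947 \cdot 19}{3 + 15} = \frac{17993}{18}$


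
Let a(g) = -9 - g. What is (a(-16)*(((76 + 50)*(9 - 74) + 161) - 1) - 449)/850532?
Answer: -56659/850532 ≈ -0.066616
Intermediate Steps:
(a(-16)*(((76 + 50)*(9 - 74) + 161) - 1) - 449)/850532 = ((-9 - 1*(-16))*(((76 + 50)*(9 - 74) + 161) - 1) - 449)/850532 = ((-9 + 16)*((126*(-65) + 161) - 1) - 449)*(1/850532) = (7*((-8190 + 161) - 1) - 449)*(1/850532) = (7*(-8029 - 1) - 449)*(1/850532) = (7*(-8030) - 449)*(1/850532) = (-56210 - 449)*(1/850532) = -56659*1/850532 = -56659/850532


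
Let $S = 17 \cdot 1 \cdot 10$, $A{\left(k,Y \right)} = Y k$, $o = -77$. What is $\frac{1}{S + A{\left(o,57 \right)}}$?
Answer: $- \frac{1}{4219} \approx -0.00023702$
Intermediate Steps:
$S = 170$ ($S = 17 \cdot 10 = 170$)
$\frac{1}{S + A{\left(o,57 \right)}} = \frac{1}{170 + 57 \left(-77\right)} = \frac{1}{170 - 4389} = \frac{1}{-4219} = - \frac{1}{4219}$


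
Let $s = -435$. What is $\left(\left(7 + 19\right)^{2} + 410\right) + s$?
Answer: $651$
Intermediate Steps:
$\left(\left(7 + 19\right)^{2} + 410\right) + s = \left(\left(7 + 19\right)^{2} + 410\right) - 435 = \left(26^{2} + 410\right) - 435 = \left(676 + 410\right) - 435 = 1086 - 435 = 651$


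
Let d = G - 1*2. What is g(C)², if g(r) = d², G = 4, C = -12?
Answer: 16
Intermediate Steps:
d = 2 (d = 4 - 1*2 = 4 - 2 = 2)
g(r) = 4 (g(r) = 2² = 4)
g(C)² = 4² = 16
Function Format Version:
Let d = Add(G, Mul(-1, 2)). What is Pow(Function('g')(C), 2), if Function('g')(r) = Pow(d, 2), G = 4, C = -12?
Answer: 16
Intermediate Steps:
d = 2 (d = Add(4, Mul(-1, 2)) = Add(4, -2) = 2)
Function('g')(r) = 4 (Function('g')(r) = Pow(2, 2) = 4)
Pow(Function('g')(C), 2) = Pow(4, 2) = 16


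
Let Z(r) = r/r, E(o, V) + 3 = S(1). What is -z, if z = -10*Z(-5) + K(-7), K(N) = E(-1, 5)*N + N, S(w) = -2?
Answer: -18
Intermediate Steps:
E(o, V) = -5 (E(o, V) = -3 - 2 = -5)
K(N) = -4*N (K(N) = -5*N + N = -4*N)
Z(r) = 1
z = 18 (z = -10*1 - 4*(-7) = -10 + 28 = 18)
-z = -1*18 = -18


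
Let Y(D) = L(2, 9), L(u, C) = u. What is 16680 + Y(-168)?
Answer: 16682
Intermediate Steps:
Y(D) = 2
16680 + Y(-168) = 16680 + 2 = 16682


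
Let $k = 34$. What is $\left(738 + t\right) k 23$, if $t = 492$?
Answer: $961860$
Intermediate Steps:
$\left(738 + t\right) k 23 = \left(738 + 492\right) 34 \cdot 23 = 1230 \cdot 782 = 961860$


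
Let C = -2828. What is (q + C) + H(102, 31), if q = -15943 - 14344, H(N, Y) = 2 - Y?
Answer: -33144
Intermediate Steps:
q = -30287
(q + C) + H(102, 31) = (-30287 - 2828) + (2 - 1*31) = -33115 + (2 - 31) = -33115 - 29 = -33144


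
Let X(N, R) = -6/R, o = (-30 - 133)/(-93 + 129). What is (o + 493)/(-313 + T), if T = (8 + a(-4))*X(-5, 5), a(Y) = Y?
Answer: -87925/57204 ≈ -1.5370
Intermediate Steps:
o = -163/36 ≈ -4.5278
X(N, R) = -6/R
T = -24/5 (T = (8 - 4)*(-6/5) = 4*(-6*1/5) = 4*(-6/5) = -24/5 ≈ -4.8000)
(o + 493)/(-313 + T) = (-163/36 + 493)/(-313 - 24/5) = 17585/(36*(-1589/5)) = (17585/36)*(-5/1589) = -87925/57204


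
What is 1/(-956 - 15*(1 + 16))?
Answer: -1/1211 ≈ -0.00082576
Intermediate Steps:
1/(-956 - 15*(1 + 16)) = 1/(-956 - 15*17) = 1/(-956 - 255) = 1/(-1211) = -1/1211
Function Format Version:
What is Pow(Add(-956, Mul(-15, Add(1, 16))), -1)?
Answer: Rational(-1, 1211) ≈ -0.00082576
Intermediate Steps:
Pow(Add(-956, Mul(-15, Add(1, 16))), -1) = Pow(Add(-956, Mul(-15, 17)), -1) = Pow(Add(-956, -255), -1) = Pow(-1211, -1) = Rational(-1, 1211)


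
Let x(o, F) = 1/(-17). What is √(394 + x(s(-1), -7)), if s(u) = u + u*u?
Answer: √113849/17 ≈ 19.848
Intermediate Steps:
s(u) = u + u²
x(o, F) = -1/17
√(394 + x(s(-1), -7)) = √(394 - 1/17) = √(6697/17) = √113849/17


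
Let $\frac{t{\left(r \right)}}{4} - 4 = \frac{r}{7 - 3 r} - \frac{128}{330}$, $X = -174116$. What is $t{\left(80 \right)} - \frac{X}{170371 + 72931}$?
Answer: $\frac{64497496282}{4676872695} \approx 13.791$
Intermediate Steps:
$t{\left(r \right)} = \frac{2384}{165} + \frac{4 r}{7 - 3 r}$ ($t{\left(r \right)} = 16 + 4 \left(\frac{r}{7 - 3 r} - \frac{128}{330}\right) = 16 + 4 \left(\frac{r}{7 - 3 r} - \frac{64}{165}\right) = 16 + 4 \left(- \frac{64}{165} + \frac{r}{7 - 3 r}\right) = 16 + \left(- \frac{256}{165} + \frac{4 r}{7 - 3 r}\right) = \frac{2384}{165} + \frac{4 r}{7 - 3 r}$)
$t{\left(80 \right)} - \frac{X}{170371 + 72931} = \frac{4 \left(-4172 + 1623 \cdot 80\right)}{165 \left(-7 + 3 \cdot 80\right)} - - \frac{174116}{170371 + 72931} = \frac{4 \left(-4172 + 129840\right)}{165 \left(-7 + 240\right)} - - \frac{174116}{243302} = \frac{4}{165} \cdot \frac{1}{233} \cdot 125668 - \left(-174116\right) \frac{1}{243302} = \frac{4}{165} \cdot \frac{1}{233} \cdot 125668 - - \frac{87058}{121651} = \frac{502672}{38445} + \frac{87058}{121651} = \frac{64497496282}{4676872695}$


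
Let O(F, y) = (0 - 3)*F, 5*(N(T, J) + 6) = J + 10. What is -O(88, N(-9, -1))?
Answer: 264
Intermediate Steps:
N(T, J) = -4 + J/5 (N(T, J) = -6 + (J + 10)/5 = -6 + (10 + J)/5 = -6 + (2 + J/5) = -4 + J/5)
O(F, y) = -3*F
-O(88, N(-9, -1)) = -(-3)*88 = -1*(-264) = 264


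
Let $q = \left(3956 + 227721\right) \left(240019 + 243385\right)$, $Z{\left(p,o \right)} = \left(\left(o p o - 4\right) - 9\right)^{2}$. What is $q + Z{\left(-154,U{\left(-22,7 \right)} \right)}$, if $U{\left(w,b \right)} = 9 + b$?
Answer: $113548865477$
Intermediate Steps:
$Z{\left(p,o \right)} = \left(-13 + p o^{2}\right)^{2}$ ($Z{\left(p,o \right)} = \left(\left(p o^{2} - 4\right) - 9\right)^{2} = \left(\left(-4 + p o^{2}\right) - 9\right)^{2} = \left(-13 + p o^{2}\right)^{2}$)
$q = 111993588508$ ($q = 231677 \cdot 483404 = 111993588508$)
$q + Z{\left(-154,U{\left(-22,7 \right)} \right)} = 111993588508 + \left(-13 - 154 \left(9 + 7\right)^{2}\right)^{2} = 111993588508 + \left(-13 - 154 \cdot 16^{2}\right)^{2} = 111993588508 + \left(-13 - 39424\right)^{2} = 111993588508 + \left(-39437\right)^{2} = 111993588508 + 1555276969 = 113548865477$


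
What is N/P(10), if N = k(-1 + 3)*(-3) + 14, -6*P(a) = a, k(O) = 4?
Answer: -6/5 ≈ -1.2000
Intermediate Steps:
P(a) = -a/6
N = 2 (N = 4*(-3) + 14 = -12 + 14 = 2)
N/P(10) = 2/((-1/6*10)) = 2/(-5/3) = 2*(-3/5) = -6/5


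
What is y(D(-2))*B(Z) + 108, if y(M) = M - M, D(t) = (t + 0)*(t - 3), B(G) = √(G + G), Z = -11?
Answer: 108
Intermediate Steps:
B(G) = √2*√G (B(G) = √(2*G) = √2*√G)
D(t) = t*(-3 + t)
y(M) = 0
y(D(-2))*B(Z) + 108 = 0*(√2*√(-11)) + 108 = 0*(√2*(I*√11)) + 108 = 0*(I*√22) + 108 = 0 + 108 = 108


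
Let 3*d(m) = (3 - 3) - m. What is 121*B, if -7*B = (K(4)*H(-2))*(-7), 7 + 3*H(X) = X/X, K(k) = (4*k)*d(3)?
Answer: 3872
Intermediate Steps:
d(m) = -m/3 (d(m) = ((3 - 3) - m)/3 = (0 - m)/3 = (-m)/3 = -m/3)
K(k) = -4*k (K(k) = (4*k)*(-1/3*3) = (4*k)*(-1) = -4*k)
H(X) = -2 (H(X) = -7/3 + (X/X)/3 = -7/3 + (1/3)*1 = -7/3 + 1/3 = -2)
B = 32 (B = --4*4*(-2)*(-7)/7 = -(-16*(-2))*(-7)/7 = -32*(-7)/7 = -1/7*(-224) = 32)
121*B = 121*32 = 3872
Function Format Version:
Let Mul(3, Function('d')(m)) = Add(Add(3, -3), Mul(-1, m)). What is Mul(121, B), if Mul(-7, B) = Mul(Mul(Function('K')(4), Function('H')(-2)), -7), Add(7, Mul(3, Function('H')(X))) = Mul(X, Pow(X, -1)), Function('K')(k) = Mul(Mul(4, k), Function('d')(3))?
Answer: 3872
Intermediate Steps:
Function('d')(m) = Mul(Rational(-1, 3), m) (Function('d')(m) = Mul(Rational(1, 3), Add(Add(3, -3), Mul(-1, m))) = Mul(Rational(1, 3), Add(0, Mul(-1, m))) = Mul(Rational(1, 3), Mul(-1, m)) = Mul(Rational(-1, 3), m))
Function('K')(k) = Mul(-4, k) (Function('K')(k) = Mul(Mul(4, k), Mul(Rational(-1, 3), 3)) = Mul(Mul(4, k), -1) = Mul(-4, k))
Function('H')(X) = -2 (Function('H')(X) = Add(Rational(-7, 3), Mul(Rational(1, 3), Mul(X, Pow(X, -1)))) = Add(Rational(-7, 3), Mul(Rational(1, 3), 1)) = Add(Rational(-7, 3), Rational(1, 3)) = -2)
B = 32 (B = Mul(Rational(-1, 7), Mul(Mul(Mul(-4, 4), -2), -7)) = Mul(Rational(-1, 7), Mul(Mul(-16, -2), -7)) = Mul(Rational(-1, 7), Mul(32, -7)) = Mul(Rational(-1, 7), -224) = 32)
Mul(121, B) = Mul(121, 32) = 3872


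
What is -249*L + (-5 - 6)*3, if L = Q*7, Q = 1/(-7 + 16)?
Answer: -680/3 ≈ -226.67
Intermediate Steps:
Q = 1/9 ≈ 0.11111
L = 7/9 (L = (1/9)*7 = 7/9 ≈ 0.77778)
-249*L + (-5 - 6)*3 = -249*7/9 + (-5 - 6)*3 = -581/3 - 11*3 = -581/3 - 33 = -680/3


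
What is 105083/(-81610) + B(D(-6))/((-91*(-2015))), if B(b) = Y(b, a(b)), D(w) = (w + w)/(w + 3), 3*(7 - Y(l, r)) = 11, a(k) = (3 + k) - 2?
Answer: -11560963357/8978650590 ≈ -1.2876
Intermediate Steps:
a(k) = 1 + k
Y(l, r) = 10/3 (Y(l, r) = 7 - ⅓*11 = 7 - 11/3 = 10/3)
D(w) = 2*w/(3 + w) (D(w) = (2*w)/(3 + w) = 2*w/(3 + w))
B(b) = 10/3
105083/(-81610) + B(D(-6))/((-91*(-2015))) = 105083/(-81610) + 10/(3*((-91*(-2015)))) = 105083*(-1/81610) + (10/3)/183365 = -105083/81610 + (10/3)*(1/183365) = -105083/81610 + 2/110019 = -11560963357/8978650590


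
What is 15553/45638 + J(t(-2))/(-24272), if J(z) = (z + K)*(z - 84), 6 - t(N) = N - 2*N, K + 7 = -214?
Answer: -25923329/69232846 ≈ -0.37444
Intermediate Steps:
K = -221 (K = -7 - 214 = -221)
t(N) = 6 + N (t(N) = 6 - (N - 2*N) = 6 - (-1)*N = 6 + N)
J(z) = (-221 + z)*(-84 + z) (J(z) = (z - 221)*(z - 84) = (-221 + z)*(-84 + z))
15553/45638 + J(t(-2))/(-24272) = 15553/45638 + (18564 + (6 - 2)**2 - 305*(6 - 2))/(-24272) = 15553*(1/45638) + (18564 + 4**2 - 305*4)*(-1/24272) = 15553/45638 + (18564 + 16 - 1220)*(-1/24272) = 15553/45638 + 17360*(-1/24272) = 15553/45638 - 1085/1517 = -25923329/69232846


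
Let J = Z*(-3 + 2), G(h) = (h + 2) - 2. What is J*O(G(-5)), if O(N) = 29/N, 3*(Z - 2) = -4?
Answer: 58/15 ≈ 3.8667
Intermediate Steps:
G(h) = h (G(h) = (2 + h) - 2 = h)
Z = ⅔ (Z = 2 + (⅓)*(-4) = 2 - 4/3 = ⅔ ≈ 0.66667)
J = -⅔ (J = 2*(-3 + 2)/3 = (⅔)*(-1) = -⅔ ≈ -0.66667)
J*O(G(-5)) = -58/(3*(-5)) = -58*(-1)/(3*5) = -⅔*(-29/5) = 58/15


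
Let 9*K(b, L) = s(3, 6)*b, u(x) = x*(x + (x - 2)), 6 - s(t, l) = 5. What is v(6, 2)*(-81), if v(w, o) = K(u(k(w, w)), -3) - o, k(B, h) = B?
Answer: -378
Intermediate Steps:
s(t, l) = 1 (s(t, l) = 6 - 1*5 = 6 - 5 = 1)
u(x) = x*(-2 + 2*x) (u(x) = x*(x + (-2 + x)) = x*(-2 + 2*x))
K(b, L) = b/9 (K(b, L) = (1*b)/9 = b/9)
v(w, o) = -o + 2*w*(-1 + w)/9 (v(w, o) = (2*w*(-1 + w))/9 - o = 2*w*(-1 + w)/9 - o = -o + 2*w*(-1 + w)/9)
v(6, 2)*(-81) = (-1*2 + (2/9)*6*(-1 + 6))*(-81) = (-2 + (2/9)*6*5)*(-81) = (-2 + 20/3)*(-81) = (14/3)*(-81) = -378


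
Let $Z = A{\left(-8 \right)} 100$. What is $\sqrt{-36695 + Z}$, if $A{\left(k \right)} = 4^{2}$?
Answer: $i \sqrt{35095} \approx 187.34 i$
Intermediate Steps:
$A{\left(k \right)} = 16$
$Z = 1600$ ($Z = 16 \cdot 100 = 1600$)
$\sqrt{-36695 + Z} = \sqrt{-36695 + 1600} = \sqrt{-35095} = i \sqrt{35095}$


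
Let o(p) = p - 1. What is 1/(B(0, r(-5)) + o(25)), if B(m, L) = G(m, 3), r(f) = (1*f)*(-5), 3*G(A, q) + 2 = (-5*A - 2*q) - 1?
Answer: 1/21 ≈ 0.047619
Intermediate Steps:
G(A, q) = -1 - 5*A/3 - 2*q/3 (G(A, q) = -⅔ + ((-5*A - 2*q) - 1)/3 = -⅔ + (-1 - 5*A - 2*q)/3 = -⅔ + (-⅓ - 5*A/3 - 2*q/3) = -1 - 5*A/3 - 2*q/3)
o(p) = -1 + p
r(f) = -5*f (r(f) = f*(-5) = -5*f)
B(m, L) = -3 - 5*m/3 (B(m, L) = -1 - 5*m/3 - ⅔*3 = -1 - 5*m/3 - 2 = -3 - 5*m/3)
1/(B(0, r(-5)) + o(25)) = 1/((-3 - 5/3*0) + (-1 + 25)) = 1/((-3 + 0) + 24) = 1/(-3 + 24) = 1/21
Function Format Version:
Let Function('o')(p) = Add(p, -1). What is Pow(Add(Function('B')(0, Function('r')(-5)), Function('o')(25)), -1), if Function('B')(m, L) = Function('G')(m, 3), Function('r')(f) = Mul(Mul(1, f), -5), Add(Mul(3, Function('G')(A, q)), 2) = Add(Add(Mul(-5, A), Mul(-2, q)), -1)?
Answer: Rational(1, 21) ≈ 0.047619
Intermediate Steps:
Function('G')(A, q) = Add(-1, Mul(Rational(-5, 3), A), Mul(Rational(-2, 3), q)) (Function('G')(A, q) = Add(Rational(-2, 3), Mul(Rational(1, 3), Add(Add(Mul(-5, A), Mul(-2, q)), -1))) = Add(Rational(-2, 3), Mul(Rational(1, 3), Add(-1, Mul(-5, A), Mul(-2, q)))) = Add(Rational(-2, 3), Add(Rational(-1, 3), Mul(Rational(-5, 3), A), Mul(Rational(-2, 3), q))) = Add(-1, Mul(Rational(-5, 3), A), Mul(Rational(-2, 3), q)))
Function('o')(p) = Add(-1, p)
Function('r')(f) = Mul(-5, f) (Function('r')(f) = Mul(f, -5) = Mul(-5, f))
Function('B')(m, L) = Add(-3, Mul(Rational(-5, 3), m)) (Function('B')(m, L) = Add(-1, Mul(Rational(-5, 3), m), Mul(Rational(-2, 3), 3)) = Add(-1, Mul(Rational(-5, 3), m), -2) = Add(-3, Mul(Rational(-5, 3), m)))
Pow(Add(Function('B')(0, Function('r')(-5)), Function('o')(25)), -1) = Pow(Add(Add(-3, Mul(Rational(-5, 3), 0)), Add(-1, 25)), -1) = Pow(Add(Add(-3, 0), 24), -1) = Pow(Add(-3, 24), -1) = Pow(21, -1) = Rational(1, 21)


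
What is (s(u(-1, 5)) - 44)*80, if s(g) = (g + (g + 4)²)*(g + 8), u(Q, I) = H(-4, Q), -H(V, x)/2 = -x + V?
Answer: 115200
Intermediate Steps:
H(V, x) = -2*V + 2*x (H(V, x) = -2*(-x + V) = -2*(V - x) = -2*V + 2*x)
u(Q, I) = 8 + 2*Q (u(Q, I) = -2*(-4) + 2*Q = 8 + 2*Q)
s(g) = (8 + g)*(g + (4 + g)²) (s(g) = (g + (4 + g)²)*(8 + g) = (8 + g)*(g + (4 + g)²))
(s(u(-1, 5)) - 44)*80 = ((128 + (8 + 2*(-1))³ + 17*(8 + 2*(-1))² + 88*(8 + 2*(-1))) - 44)*80 = ((128 + (8 - 2)³ + 17*(8 - 2)² + 88*(8 - 2)) - 44)*80 = ((128 + 6³ + 17*6² + 88*6) - 44)*80 = ((128 + 216 + 17*36 + 528) - 44)*80 = ((128 + 216 + 612 + 528) - 44)*80 = (1484 - 44)*80 = 1440*80 = 115200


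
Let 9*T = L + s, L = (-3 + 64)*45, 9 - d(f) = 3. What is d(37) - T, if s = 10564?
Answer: -13255/9 ≈ -1472.8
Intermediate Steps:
d(f) = 6 (d(f) = 9 - 1*3 = 9 - 3 = 6)
L = 2745 (L = 61*45 = 2745)
T = 13309/9 (T = (2745 + 10564)/9 = (1/9)*13309 = 13309/9 ≈ 1478.8)
d(37) - T = 6 - 1*13309/9 = 6 - 13309/9 = -13255/9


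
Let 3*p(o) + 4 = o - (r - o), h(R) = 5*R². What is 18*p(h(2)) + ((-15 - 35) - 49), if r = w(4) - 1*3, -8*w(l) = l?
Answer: 138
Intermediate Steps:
w(l) = -l/8
r = -7/2 (r = -⅛*4 - 1*3 = -½ - 3 = -7/2 ≈ -3.5000)
p(o) = -⅙ + 2*o/3 (p(o) = -4/3 + (o - (-7/2 - o))/3 = -4/3 + (o + (7/2 + o))/3 = -4/3 + (7/2 + 2*o)/3 = -4/3 + (7/6 + 2*o/3) = -⅙ + 2*o/3)
18*p(h(2)) + ((-15 - 35) - 49) = 18*(-⅙ + 2*(5*2²)/3) + ((-15 - 35) - 49) = 18*(-⅙ + 2*(5*4)/3) + (-50 - 49) = 18*(-⅙ + (⅔)*20) - 99 = 18*(-⅙ + 40/3) - 99 = 18*(79/6) - 99 = 237 - 99 = 138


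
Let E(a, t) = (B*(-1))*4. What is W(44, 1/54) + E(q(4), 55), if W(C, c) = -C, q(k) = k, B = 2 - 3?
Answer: -40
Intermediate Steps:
B = -1
E(a, t) = 4 (E(a, t) = -1*(-1)*4 = 1*4 = 4)
W(44, 1/54) + E(q(4), 55) = -1*44 + 4 = -44 + 4 = -40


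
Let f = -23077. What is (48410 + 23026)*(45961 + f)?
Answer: 1634741424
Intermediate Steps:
(48410 + 23026)*(45961 + f) = (48410 + 23026)*(45961 - 23077) = 71436*22884 = 1634741424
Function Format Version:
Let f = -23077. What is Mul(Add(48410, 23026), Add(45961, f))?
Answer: 1634741424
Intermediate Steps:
Mul(Add(48410, 23026), Add(45961, f)) = Mul(Add(48410, 23026), Add(45961, -23077)) = Mul(71436, 22884) = 1634741424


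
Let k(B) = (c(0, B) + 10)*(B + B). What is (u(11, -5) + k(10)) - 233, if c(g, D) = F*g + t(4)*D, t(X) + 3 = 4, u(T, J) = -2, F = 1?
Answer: 165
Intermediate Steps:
t(X) = 1 (t(X) = -3 + 4 = 1)
c(g, D) = D + g (c(g, D) = 1*g + 1*D = g + D = D + g)
k(B) = 2*B*(10 + B) (k(B) = ((B + 0) + 10)*(B + B) = (B + 10)*(2*B) = (10 + B)*(2*B) = 2*B*(10 + B))
(u(11, -5) + k(10)) - 233 = (-2 + 2*10*(10 + 10)) - 233 = (-2 + 2*10*20) - 233 = (-2 + 400) - 233 = 398 - 233 = 165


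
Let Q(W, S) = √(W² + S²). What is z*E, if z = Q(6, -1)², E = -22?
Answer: -814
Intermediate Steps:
Q(W, S) = √(S² + W²)
z = 37 (z = (√((-1)² + 6²))² = (√(1 + 36))² = (√37)² = 37)
z*E = 37*(-22) = -814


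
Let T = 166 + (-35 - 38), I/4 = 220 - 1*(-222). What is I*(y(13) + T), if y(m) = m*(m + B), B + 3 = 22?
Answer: 899912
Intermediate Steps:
B = 19 (B = -3 + 22 = 19)
y(m) = m*(19 + m) (y(m) = m*(m + 19) = m*(19 + m))
I = 1768 (I = 4*(220 - 1*(-222)) = 4*(220 + 222) = 4*442 = 1768)
T = 93 (T = 166 - 73 = 93)
I*(y(13) + T) = 1768*(13*(19 + 13) + 93) = 1768*(13*32 + 93) = 1768*(416 + 93) = 1768*509 = 899912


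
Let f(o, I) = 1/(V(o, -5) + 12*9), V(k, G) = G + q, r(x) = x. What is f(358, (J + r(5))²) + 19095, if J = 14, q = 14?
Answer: 2234116/117 ≈ 19095.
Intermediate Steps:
V(k, G) = 14 + G (V(k, G) = G + 14 = 14 + G)
f(o, I) = 1/117 (f(o, I) = 1/((14 - 5) + 12*9) = 1/(9 + 108) = 1/117)
f(358, (J + r(5))²) + 19095 = 1/117 + 19095 = 2234116/117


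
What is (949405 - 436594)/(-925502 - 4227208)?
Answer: -170937/1717570 ≈ -0.099523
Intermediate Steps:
(949405 - 436594)/(-925502 - 4227208) = 512811/(-5152710) = 512811*(-1/5152710) = -170937/1717570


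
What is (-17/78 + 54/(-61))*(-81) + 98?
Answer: 297151/1586 ≈ 187.36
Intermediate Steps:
(-17/78 + 54/(-61))*(-81) + 98 = (-17*1/78 + 54*(-1/61))*(-81) + 98 = (-17/78 - 54/61)*(-81) + 98 = -5249/4758*(-81) + 98 = 141723/1586 + 98 = 297151/1586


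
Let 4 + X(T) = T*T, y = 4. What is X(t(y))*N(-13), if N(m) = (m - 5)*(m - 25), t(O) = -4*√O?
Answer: 41040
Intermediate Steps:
X(T) = -4 + T² (X(T) = -4 + T*T = -4 + T²)
N(m) = (-25 + m)*(-5 + m) (N(m) = (-5 + m)*(-25 + m) = (-25 + m)*(-5 + m))
X(t(y))*N(-13) = (-4 + (-4*√4)²)*(125 + (-13)² - 30*(-13)) = (-4 + (-4*2)²)*(125 + 169 + 390) = (-4 + (-8)²)*684 = (-4 + 64)*684 = 60*684 = 41040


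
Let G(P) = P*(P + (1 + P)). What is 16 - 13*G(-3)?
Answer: -179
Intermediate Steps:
G(P) = P*(1 + 2*P)
16 - 13*G(-3) = 16 - (-39)*(1 + 2*(-3)) = 16 - (-39)*(1 - 6) = 16 - (-39)*(-5) = 16 - 13*15 = 16 - 195 = -179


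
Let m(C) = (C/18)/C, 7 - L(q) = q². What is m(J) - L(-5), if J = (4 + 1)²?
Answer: 325/18 ≈ 18.056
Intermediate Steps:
L(q) = 7 - q²
J = 25 (J = 5² = 25)
m(C) = 1/18 (m(C) = (C*(1/18))/C = (C/18)/C = 1/18)
m(J) - L(-5) = 1/18 - (7 - 1*(-5)²) = 1/18 - (7 - 1*25) = 1/18 - (7 - 25) = 1/18 - 1*(-18) = 1/18 + 18 = 325/18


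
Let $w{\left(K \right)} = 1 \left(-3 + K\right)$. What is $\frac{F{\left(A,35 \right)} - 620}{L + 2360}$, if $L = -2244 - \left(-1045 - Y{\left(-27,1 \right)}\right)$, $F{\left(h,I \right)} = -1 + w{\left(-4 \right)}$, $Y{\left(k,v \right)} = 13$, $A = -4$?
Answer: $- \frac{314}{587} \approx -0.53492$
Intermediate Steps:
$w{\left(K \right)} = -3 + K$
$F{\left(h,I \right)} = -8$ ($F{\left(h,I \right)} = -1 - 7 = -8$)
$L = -1186$ ($L = -2244 - \left(-1045 - 13\right) = -2244 - -1058 = -2244 + 1058 = -1186$)
$\frac{F{\left(A,35 \right)} - 620}{L + 2360} = \frac{-8 - 620}{-1186 + 2360} = - \frac{628}{1174} = \left(-628\right) \frac{1}{1174} = - \frac{314}{587}$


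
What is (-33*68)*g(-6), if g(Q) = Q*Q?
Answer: -80784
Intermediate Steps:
g(Q) = Q²
(-33*68)*g(-6) = -33*68*(-6)² = -2244*36 = -80784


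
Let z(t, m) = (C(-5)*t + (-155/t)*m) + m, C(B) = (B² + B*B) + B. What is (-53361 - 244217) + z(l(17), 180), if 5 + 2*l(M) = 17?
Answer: -301778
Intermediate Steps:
C(B) = B + 2*B² (C(B) = (B² + B²) + B = 2*B² + B = B + 2*B²)
l(M) = 6 (l(M) = -5/2 + (½)*17 = -5/2 + 17/2 = 6)
z(t, m) = m + 45*t - 155*m/t (z(t, m) = ((-5*(1 + 2*(-5)))*t + (-155/t)*m) + m = ((-5*(1 - 10))*t - 155*m/t) + m = ((-5*(-9))*t - 155*m/t) + m = (45*t - 155*m/t) + m = m + 45*t - 155*m/t)
(-53361 - 244217) + z(l(17), 180) = (-53361 - 244217) + (180 + 45*6 - 155*180/6) = -297578 + (180 + 270 - 155*180*⅙) = -297578 + (180 + 270 - 4650) = -297578 - 4200 = -301778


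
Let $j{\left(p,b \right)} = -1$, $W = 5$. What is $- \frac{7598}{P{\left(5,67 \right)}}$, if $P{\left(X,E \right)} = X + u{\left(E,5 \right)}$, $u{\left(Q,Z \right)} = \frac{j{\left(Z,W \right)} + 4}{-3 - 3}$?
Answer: $- \frac{15196}{9} \approx -1688.4$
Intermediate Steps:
$u{\left(Q,Z \right)} = - \frac{1}{2}$ ($u{\left(Q,Z \right)} = \frac{-1 + 4}{-3 - 3} = \frac{3}{-6} = 3 \left(- \frac{1}{6}\right) = - \frac{1}{2}$)
$P{\left(X,E \right)} = - \frac{1}{2} + X$ ($P{\left(X,E \right)} = X - \frac{1}{2} = - \frac{1}{2} + X$)
$- \frac{7598}{P{\left(5,67 \right)}} = - \frac{7598}{- \frac{1}{2} + 5} = - \frac{7598}{\frac{9}{2}} = \left(-7598\right) \frac{2}{9} = - \frac{15196}{9}$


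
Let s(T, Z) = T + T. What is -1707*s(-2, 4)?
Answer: 6828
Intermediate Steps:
s(T, Z) = 2*T
-1707*s(-2, 4) = -3414*(-2) = -1707*(-4) = 6828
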